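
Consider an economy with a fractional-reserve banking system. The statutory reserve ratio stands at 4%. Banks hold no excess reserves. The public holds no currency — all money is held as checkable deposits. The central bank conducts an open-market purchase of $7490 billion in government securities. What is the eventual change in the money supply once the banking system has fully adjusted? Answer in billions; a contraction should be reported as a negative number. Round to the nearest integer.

$187250 billion

The simple money multiplier is m = 1/rr = 1/0.04 = 25.
An open-market purchase increases the monetary base by 7490 billion, so ΔM = m × ΔMB = 25 × 7490 = 187250 billion.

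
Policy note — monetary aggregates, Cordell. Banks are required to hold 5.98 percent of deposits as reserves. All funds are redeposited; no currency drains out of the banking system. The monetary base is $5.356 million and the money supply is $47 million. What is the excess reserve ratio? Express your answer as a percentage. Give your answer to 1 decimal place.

5.4%

Using m = M/MB = 47/5.356 ≈ 8.775205. Since m = (1 + c)/(c + rr + e), the denominator satisfies c + rr + e = (1 + c)/m = (1 + 0) / 8.775205 ≈ 0.113957.
With c = 0 and rr = 0.0598, the excess reserve ratio is 0.113957 − 0 − 0.0598 = 0.054157.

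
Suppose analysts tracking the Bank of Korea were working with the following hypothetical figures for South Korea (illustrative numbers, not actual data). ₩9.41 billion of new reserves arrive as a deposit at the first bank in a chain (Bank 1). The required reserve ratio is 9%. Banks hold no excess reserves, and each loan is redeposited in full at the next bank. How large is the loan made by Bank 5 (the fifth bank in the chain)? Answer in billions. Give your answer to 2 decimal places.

Each bank lends a fraction (1 − rr) = 0.9100 of the deposit it receives, so Bank 5 receives 9.41·0.9100^4 and lends 9.41·0.9100^5 ≈ 5.8721 billion.

₩5.87 billion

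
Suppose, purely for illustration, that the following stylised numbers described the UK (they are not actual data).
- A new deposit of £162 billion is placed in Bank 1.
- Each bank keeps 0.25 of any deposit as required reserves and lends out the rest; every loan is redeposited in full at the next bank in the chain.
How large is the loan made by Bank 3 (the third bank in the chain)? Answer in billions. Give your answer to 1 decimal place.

Each bank lends a fraction (1 − rr) = 0.7500 of the deposit it receives, so Bank 3 receives 162·0.7500^2 and lends 162·0.7500^3 ≈ 68.3438 billion.

£68.3 billion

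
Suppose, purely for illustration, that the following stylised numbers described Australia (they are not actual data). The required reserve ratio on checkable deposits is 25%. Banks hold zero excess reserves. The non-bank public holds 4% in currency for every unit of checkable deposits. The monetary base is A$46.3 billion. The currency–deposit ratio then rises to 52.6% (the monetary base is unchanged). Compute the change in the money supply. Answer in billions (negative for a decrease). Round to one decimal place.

-75.0 billion

Initially m₁ = (1 + 0.04) / (0.25 + 0.04) ≈ 3.5862, so M₁ = 3.5862 × 46.3 ≈ 166.0411 billion.
After the change m₂ = (1 + 0.526) / (0.25 + 0.526) ≈ 1.9665, so M₂ = 1.9665 × 46.3 ≈ 91.0489 billion.
ΔM = M₂ − M₁ = 91.0489 − 166.0411 = -74.9922 billion.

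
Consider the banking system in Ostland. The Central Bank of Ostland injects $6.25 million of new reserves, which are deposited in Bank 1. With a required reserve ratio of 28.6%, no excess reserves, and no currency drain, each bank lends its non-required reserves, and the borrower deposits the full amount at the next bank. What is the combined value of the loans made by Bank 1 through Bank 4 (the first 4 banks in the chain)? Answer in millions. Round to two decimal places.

$11.55 million

Bank i lends (1 − rr)^i of the original deposit: Bank 1 lends 6.25·0.7140 = 4.4625, Bank 2 lends 6.25·0.7140² ≈ 3.1862, and so on.
Summing a geometric series: total = 6.25·[0.7140·(1 − 0.7140^4) / (1 − 0.7140)] ≈ 11.5480 million.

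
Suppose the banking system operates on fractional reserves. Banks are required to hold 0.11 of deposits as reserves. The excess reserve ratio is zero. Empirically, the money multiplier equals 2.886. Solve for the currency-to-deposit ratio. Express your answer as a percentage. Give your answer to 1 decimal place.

Using m = 2.886. From m = (1 + c)/(c + rr + e), rearranging gives 1 + c = m·(c + rr + e), so c·(1 − m) = m·(rr + e) − 1.
Hence c = [m·(rr + e) − 1]/(1 − m) = [2.886 × (0.11 + 0) − 1] / (1 − 2.886) ≈ 0.361898.

36.2%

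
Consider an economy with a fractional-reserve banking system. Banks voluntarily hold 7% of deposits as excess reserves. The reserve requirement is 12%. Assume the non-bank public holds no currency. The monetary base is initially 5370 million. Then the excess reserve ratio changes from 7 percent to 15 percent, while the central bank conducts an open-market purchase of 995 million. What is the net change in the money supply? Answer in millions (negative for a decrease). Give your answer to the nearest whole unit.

Before: m₁ = 1 / (0.12 + 0.07) ≈ 5.26316, MB₁ = 5370, so M₁ = 5.26316 × 5370 = 28263.1692 million.
After: m₂ = 1 / (0.12 + 0.15) ≈ 3.70370, MB₂ = 5370 + 995 = 6365, so M₂ = 3.70370 × 6365 = 23574.0505 million.
ΔM = M₂ − M₁ = 23574.0505 − 28263.1692 = -4689.1187 million.

-4689 million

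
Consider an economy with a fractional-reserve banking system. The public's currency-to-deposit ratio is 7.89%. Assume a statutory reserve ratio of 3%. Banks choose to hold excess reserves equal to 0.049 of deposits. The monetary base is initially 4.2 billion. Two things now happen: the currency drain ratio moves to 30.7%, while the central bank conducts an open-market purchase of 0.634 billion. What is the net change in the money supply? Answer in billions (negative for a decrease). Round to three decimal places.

-12.330 billion

Before: m₁ = (1 + 0.0789) / (0.03 + 0.049 + 0.0789) ≈ 6.83281, MB₁ = 4.2, so M₁ = 6.83281 × 4.2 ≈ 28.6978 billion.
After: m₂ = (1 + 0.307) / (0.03 + 0.049 + 0.307) ≈ 3.38601, MB₂ = 4.2 + 0.634 = 4.834, so M₂ = 3.38601 × 4.834 ≈ 16.368 billion.
ΔM = M₂ − M₁ = 16.368 − 28.6978 = -12.3298 billion.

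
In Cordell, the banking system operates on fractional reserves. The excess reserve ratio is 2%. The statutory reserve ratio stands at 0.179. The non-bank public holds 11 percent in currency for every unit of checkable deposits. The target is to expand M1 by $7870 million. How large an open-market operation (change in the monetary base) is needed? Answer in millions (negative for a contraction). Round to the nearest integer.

$2191 million

The money multiplier is m = (1 + c) / (rr + e + c) = (1 + 0.11) / (0.179 + 0.02 + 0.11) ≈ 3.59223.
ΔMB = ΔM / m = (+7870) / 3.59223 ≈ 2190.8397 million.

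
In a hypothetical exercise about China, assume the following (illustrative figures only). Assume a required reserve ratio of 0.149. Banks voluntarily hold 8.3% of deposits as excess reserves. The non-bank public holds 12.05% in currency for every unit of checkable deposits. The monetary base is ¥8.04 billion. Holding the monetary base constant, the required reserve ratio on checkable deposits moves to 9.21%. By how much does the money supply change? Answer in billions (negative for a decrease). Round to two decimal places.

¥4.92 billion

Initially m₁ = (1 + 0.1205) / (0.149 + 0.083 + 0.1205) ≈ 3.1787, so M₁ = 3.1787 × 8.04 ≈ 25.5567 billion.
After the change m₂ = (1 + 0.1205) / (0.0921 + 0.083 + 0.1205) ≈ 3.7906, so M₂ = 3.7906 × 8.04 ≈ 30.4764 billion.
ΔM = M₂ − M₁ = 30.4764 − 25.5567 = 4.9197 billion.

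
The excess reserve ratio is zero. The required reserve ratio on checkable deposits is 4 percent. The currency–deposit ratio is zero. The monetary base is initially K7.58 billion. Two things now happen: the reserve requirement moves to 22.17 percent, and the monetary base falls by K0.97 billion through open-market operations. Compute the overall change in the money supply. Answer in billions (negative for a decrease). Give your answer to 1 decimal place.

Before: m₁ = 1 / (0.04) = 25, MB₁ = 7.58, so M₁ = 25 × 7.58 = 189.5 billion.
After: m₂ = 1 / (0.2217) ≈ 4.5106, MB₂ = 7.58 − 0.97 = 6.61, so M₂ = 4.5106 × 6.61 ≈ 29.8151 billion.
ΔM = M₂ − M₁ = 29.8151 − 189.5 = -159.6849 billion.

-159.7 billion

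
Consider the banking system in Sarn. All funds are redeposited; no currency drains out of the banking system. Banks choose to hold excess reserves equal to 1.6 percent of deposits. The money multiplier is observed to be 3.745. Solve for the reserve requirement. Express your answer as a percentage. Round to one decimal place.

Using m = 3.745. Since m = (1 + c)/(c + rr + e), the denominator satisfies c + rr + e = (1 + c)/m = (1 + 0) / 3.745 ≈ 0.267023.
With c = 0 and e = 0.016, the reserve requirement is 0.267023 − 0 − 0.016 = 0.251023.

25.1%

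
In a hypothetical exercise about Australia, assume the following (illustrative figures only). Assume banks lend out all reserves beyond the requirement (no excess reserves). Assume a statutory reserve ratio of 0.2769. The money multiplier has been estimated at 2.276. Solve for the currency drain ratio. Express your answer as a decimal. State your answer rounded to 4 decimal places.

0.2898

Using m = 2.276. From m = (1 + c)/(c + rr + e), rearranging gives 1 + c = m·(c + rr + e), so c·(1 − m) = m·(rr + e) − 1.
Hence c = [m·(rr + e) − 1]/(1 − m) = [2.276 × (0.2769 + 0) − 1] / (1 − 2.276) ≈ 0.289793.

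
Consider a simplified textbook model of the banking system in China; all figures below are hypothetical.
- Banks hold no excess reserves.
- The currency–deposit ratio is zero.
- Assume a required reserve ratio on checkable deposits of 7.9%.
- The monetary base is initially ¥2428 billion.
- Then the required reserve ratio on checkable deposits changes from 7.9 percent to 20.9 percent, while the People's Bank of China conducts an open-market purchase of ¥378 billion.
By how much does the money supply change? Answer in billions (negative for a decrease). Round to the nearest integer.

-17308 billion

Before: m₁ = 1 / (0.079) ≈ 12.65823, MB₁ = 2428, so M₁ = 12.65823 × 2428 ≈ 30734.1824 billion.
After: m₂ = 1 / (0.209) ≈ 4.78469, MB₂ = 2428 + 378 = 2806, so M₂ = 4.78469 × 2806 ≈ 13425.8401 billion.
ΔM = M₂ − M₁ = 13425.8401 − 30734.1824 = -17308.3423 billion.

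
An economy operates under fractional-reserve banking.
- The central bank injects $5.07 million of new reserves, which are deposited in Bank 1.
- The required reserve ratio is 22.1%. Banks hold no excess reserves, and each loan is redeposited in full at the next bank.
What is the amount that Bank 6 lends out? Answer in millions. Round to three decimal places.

$1.133 million

Each bank lends a fraction (1 − rr) = 0.7790 of the deposit it receives, so Bank 6 receives 5.07·0.7790^5 and lends 5.07·0.7790^6 ≈ 1.1330 million.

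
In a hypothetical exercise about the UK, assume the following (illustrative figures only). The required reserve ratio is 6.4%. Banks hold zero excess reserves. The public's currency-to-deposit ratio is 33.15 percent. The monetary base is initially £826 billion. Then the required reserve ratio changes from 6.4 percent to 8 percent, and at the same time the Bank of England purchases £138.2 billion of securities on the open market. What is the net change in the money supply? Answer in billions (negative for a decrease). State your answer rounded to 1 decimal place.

Before: m₁ = (1 + 0.3315) / (0.064 + 0.3315) ≈ 3.36662, MB₁ = 826, so M₁ = 3.36662 × 826 ≈ 2780.8281 billion.
After: m₂ = (1 + 0.3315) / (0.08 + 0.3315) ≈ 3.23572, MB₂ = 826 + 138.2 = 964.2, so M₂ = 3.23572 × 964.2 ≈ 3119.8812 billion.
ΔM = M₂ − M₁ = 3119.8812 − 2780.8281 = 339.0531 billion.

£339.1 billion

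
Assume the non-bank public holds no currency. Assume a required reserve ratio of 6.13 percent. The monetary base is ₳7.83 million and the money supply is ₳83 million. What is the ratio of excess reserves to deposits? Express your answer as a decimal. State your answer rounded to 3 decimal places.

Using m = M/MB = 83/7.83 ≈ 10.600255. Since m = (1 + c)/(c + rr + e), the denominator satisfies c + rr + e = (1 + c)/m = (1 + 0) / 10.600255 ≈ 0.094337.
With c = 0 and rr = 0.0613, the ratio of excess reserves to deposits is 0.094337 − 0 − 0.0613 = 0.033037.

0.033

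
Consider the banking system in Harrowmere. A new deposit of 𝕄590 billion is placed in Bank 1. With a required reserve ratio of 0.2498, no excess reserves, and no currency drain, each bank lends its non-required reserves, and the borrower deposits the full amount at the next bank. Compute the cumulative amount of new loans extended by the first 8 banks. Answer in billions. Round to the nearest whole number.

Bank i lends (1 − rr)^i of the original deposit: Bank 1 lends 590·0.7502 = 442.6180, Bank 2 lends 590·0.7502² ≈ 332.0520, and so on.
Summing a geometric series: total = 590·[0.7502·(1 − 0.7502^8) / (1 − 0.7502)] ≈ 1594.1217 billion.

𝕄1594 billion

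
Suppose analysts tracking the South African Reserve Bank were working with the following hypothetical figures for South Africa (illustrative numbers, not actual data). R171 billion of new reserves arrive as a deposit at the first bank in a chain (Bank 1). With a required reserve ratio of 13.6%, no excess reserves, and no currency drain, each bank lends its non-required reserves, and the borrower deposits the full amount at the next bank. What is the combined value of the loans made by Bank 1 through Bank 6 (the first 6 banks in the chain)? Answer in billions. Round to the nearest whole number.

Bank i lends (1 − rr)^i of the original deposit: Bank 1 lends 171·0.8640 = 147.7440, Bank 2 lends 171·0.8640² ≈ 127.6508, and so on.
Summing a geometric series: total = 171·[0.8640·(1 − 0.8640^6) / (1 − 0.8640)] ≈ 634.4414 billion.

R634 billion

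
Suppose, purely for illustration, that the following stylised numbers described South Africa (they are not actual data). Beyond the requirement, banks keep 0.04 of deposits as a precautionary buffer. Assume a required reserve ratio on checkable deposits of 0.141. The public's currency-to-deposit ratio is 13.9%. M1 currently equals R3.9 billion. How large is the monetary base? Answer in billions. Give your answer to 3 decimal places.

The money multiplier is m = (1 + c) / (rr + e + c) = (1 + 0.139) / (0.141 + 0.04 + 0.139) ≈ 3.55938.
MB = M / m = 3.9 / 3.55938 ≈ 1.0957 billion.

R1.096 billion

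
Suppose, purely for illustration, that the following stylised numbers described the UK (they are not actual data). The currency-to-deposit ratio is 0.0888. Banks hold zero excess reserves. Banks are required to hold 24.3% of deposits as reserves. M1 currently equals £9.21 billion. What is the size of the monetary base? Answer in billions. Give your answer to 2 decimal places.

£2.81 billion

The money multiplier is m = (1 + c) / (rr + c) = (1 + 0.0888) / (0.243 + 0.0888) ≈ 3.2815.
MB = M / m = 9.21 / 3.2815 ≈ 2.8066 billion.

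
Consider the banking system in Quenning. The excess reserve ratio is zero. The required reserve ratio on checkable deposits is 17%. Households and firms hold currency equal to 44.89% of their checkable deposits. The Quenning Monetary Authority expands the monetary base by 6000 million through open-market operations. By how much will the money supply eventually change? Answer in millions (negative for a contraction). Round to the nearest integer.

14047 million

The money multiplier is m = (1 + c) / (rr + c) = (1 + 0.4489) / (0.17 + 0.4489) ≈ 2.34109.
The purchase adds 6000 million of base, so ΔM = m × ΔMB = 2.34109 × (+6000) = 14046.54 million.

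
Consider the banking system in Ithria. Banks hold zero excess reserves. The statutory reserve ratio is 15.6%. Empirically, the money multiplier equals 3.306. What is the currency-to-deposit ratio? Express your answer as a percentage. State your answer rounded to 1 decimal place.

Using m = 3.306. From m = (1 + c)/(c + rr + e), rearranging gives 1 + c = m·(c + rr + e), so c·(1 − m) = m·(rr + e) − 1.
Hence c = [m·(rr + e) − 1]/(1 − m) = [3.306 × (0.156 + 0) − 1] / (1 − 3.306) ≈ 0.210002.

21.0%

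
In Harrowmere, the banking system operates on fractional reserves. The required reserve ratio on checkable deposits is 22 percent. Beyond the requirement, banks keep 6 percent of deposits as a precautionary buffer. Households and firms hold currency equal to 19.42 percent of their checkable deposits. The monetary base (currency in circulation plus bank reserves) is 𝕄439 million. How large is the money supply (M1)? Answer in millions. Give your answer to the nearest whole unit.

The money multiplier is m = (1 + c) / (rr + e + c) = (1 + 0.1942) / (0.22 + 0.06 + 0.1942) ≈ 2.5183.
So M = m × MB = 2.5183 × 439 = 1105.5337 million.

𝕄1106 million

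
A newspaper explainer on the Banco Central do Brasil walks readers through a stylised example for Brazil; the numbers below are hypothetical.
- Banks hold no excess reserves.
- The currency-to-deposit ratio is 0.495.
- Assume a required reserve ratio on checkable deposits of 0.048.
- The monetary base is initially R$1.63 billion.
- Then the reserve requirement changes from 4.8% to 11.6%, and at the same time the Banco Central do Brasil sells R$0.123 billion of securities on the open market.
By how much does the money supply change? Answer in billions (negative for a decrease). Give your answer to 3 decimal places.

Before: m₁ = (1 + 0.495) / (0.048 + 0.495) ≈ 2.75322, MB₁ = 1.63, so M₁ = 2.75322 × 1.63 ≈ 4.4877 billion.
After: m₂ = (1 + 0.495) / (0.116 + 0.495) ≈ 2.44681, MB₂ = 1.63 − 0.123 = 1.507, so M₂ = 2.44681 × 1.507 ≈ 3.6873 billion.
ΔM = M₂ − M₁ = 3.6873 − 4.4877 = -0.8004 billion.

-0.800 billion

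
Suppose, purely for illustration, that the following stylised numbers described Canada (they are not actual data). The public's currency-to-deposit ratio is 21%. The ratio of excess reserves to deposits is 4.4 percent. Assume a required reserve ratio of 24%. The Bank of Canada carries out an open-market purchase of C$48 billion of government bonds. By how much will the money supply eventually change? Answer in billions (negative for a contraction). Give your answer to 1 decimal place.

C$117.6 billion

The money multiplier is m = (1 + c) / (rr + e + c) = (1 + 0.21) / (0.24 + 0.044 + 0.21) ≈ 2.4494.
The purchase adds 48 billion of base, so ΔM = m × ΔMB = 2.4494 × (+48) = 117.5712 billion.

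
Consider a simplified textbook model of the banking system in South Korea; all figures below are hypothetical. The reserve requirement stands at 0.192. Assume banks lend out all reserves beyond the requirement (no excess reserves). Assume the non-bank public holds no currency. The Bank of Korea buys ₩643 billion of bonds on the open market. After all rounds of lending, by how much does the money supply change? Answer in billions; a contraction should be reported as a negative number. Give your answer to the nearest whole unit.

₩3349 billion

The simple money multiplier is m = 1/rr = 1/0.192 ≈ 5.2083.
An open-market purchase increases the monetary base by 643 billion, so ΔM = m × ΔMB = 5.2083 × 643 = 3348.9369 billion.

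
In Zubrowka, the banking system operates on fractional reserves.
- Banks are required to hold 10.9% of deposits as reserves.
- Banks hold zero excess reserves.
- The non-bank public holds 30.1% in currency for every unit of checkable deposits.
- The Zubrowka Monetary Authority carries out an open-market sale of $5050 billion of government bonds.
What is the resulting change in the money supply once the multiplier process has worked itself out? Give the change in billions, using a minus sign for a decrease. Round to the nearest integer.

-16025 billion

The money multiplier is m = (1 + c) / (rr + c) = (1 + 0.301) / (0.109 + 0.301) ≈ 3.17317.
The sale removes 5050 billion of base, so ΔM = m × ΔMB = 3.17317 × (−5050) = -16024.5085 billion.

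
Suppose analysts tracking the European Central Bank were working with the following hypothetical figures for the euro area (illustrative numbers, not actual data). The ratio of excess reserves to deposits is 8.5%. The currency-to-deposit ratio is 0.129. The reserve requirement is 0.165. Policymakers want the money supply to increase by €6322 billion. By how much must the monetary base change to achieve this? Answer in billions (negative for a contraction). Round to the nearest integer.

€2122 billion

The money multiplier is m = (1 + c) / (rr + e + c) = (1 + 0.129) / (0.165 + 0.085 + 0.129) ≈ 2.97889.
ΔMB = ΔM / m = (+6322) / 2.97889 ≈ 2122.267 billion.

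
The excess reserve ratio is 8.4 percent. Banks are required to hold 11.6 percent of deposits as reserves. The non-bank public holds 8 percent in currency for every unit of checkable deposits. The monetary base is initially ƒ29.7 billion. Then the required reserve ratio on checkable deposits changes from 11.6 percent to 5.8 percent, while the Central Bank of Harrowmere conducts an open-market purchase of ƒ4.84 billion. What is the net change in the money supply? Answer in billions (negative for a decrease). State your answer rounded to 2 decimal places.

Before: m₁ = (1 + 0.08) / (0.116 + 0.084 + 0.08) ≈ 3.85714, MB₁ = 29.7, so M₁ = 3.85714 × 29.7 ≈ 114.5571 billion.
After: m₂ = (1 + 0.08) / (0.058 + 0.084 + 0.08) ≈ 4.86486, MB₂ = 29.7 + 4.84 = 34.54, so M₂ = 4.86486 × 34.54 ≈ 168.0323 billion.
ΔM = M₂ − M₁ = 168.0323 − 114.5571 = 53.4752 billion.

ƒ53.48 billion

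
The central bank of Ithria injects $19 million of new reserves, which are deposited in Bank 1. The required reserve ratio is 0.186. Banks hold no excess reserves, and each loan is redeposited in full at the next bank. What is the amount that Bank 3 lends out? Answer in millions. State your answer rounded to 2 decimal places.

$10.25 million

Each bank lends a fraction (1 − rr) = 0.8140 of the deposit it receives, so Bank 3 receives 19·0.8140^2 and lends 19·0.8140^3 ≈ 10.2477 million.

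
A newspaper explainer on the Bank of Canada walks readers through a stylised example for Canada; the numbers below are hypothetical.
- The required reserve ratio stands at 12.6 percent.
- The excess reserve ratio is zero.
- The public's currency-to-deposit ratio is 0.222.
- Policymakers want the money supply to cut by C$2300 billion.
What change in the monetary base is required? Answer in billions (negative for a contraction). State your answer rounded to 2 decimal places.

-654.99 billion

The money multiplier is m = (1 + c) / (rr + c) = (1 + 0.222) / (0.126 + 0.222) ≈ 3.5114943.
ΔMB = ΔM / m = (−2300) / 3.5114943 ≈ -654.9918 billion.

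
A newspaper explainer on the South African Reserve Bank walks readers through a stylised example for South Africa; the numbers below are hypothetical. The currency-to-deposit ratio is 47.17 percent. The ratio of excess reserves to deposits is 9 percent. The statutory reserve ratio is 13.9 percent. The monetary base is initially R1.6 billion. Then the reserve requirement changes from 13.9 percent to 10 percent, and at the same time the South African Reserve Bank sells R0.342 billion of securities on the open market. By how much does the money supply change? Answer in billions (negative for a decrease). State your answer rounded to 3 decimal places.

Before: m₁ = (1 + 0.4717) / (0.139 + 0.09 + 0.4717) ≈ 2.10033, MB₁ = 1.6, so M₁ = 2.10033 × 1.6 ≈ 3.3605 billion.
After: m₂ = (1 + 0.4717) / (0.1 + 0.09 + 0.4717) ≈ 2.22412, MB₂ = 1.6 − 0.342 = 1.258, so M₂ = 2.22412 × 1.258 ≈ 2.7979 billion.
ΔM = M₂ − M₁ = 2.7979 − 3.3605 = -0.5626 billion.

-0.563 billion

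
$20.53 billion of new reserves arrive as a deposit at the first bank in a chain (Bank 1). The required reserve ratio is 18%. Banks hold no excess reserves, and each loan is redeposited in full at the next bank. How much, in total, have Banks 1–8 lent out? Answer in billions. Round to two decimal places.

$74.41 billion

Bank i lends (1 − rr)^i of the original deposit: Bank 1 lends 20.53·0.8200 = 16.8346, Bank 2 lends 20.53·0.8200² ≈ 13.8044, and so on.
Summing a geometric series: total = 20.53·[0.8200·(1 − 0.8200^8) / (1 − 0.8200)] ≈ 74.4076 billion.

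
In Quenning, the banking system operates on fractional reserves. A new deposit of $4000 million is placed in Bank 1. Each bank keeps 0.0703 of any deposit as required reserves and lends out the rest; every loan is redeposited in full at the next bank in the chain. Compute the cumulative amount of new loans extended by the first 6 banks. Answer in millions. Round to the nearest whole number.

Bank i lends (1 − rr)^i of the original deposit: Bank 1 lends 4000·0.9297 = 3718.8000, Bank 2 lends 4000·0.9297² ≈ 3457.3684, and so on.
Summing a geometric series: total = 4000·[0.9297·(1 − 0.9297^6) / (1 − 0.9297)] ≈ 18740.0566 million.

$18740 million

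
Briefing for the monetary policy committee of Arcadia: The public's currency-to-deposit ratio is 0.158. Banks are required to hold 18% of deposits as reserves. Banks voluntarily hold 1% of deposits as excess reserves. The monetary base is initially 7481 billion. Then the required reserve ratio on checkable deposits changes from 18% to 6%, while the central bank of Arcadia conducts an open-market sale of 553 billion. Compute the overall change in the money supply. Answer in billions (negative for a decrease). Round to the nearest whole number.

10293 billion

Before: m₁ = (1 + 0.158) / (0.18 + 0.01 + 0.158) ≈ 3.32759, MB₁ = 7481, so M₁ = 3.32759 × 7481 ≈ 24893.7008 billion.
After: m₂ = (1 + 0.158) / (0.06 + 0.01 + 0.158) ≈ 5.07895, MB₂ = 7481 − 553 = 6928, so M₂ = 5.07895 × 6928 = 35186.9656 billion.
ΔM = M₂ − M₁ = 35186.9656 − 24893.7008 = 10293.2648 billion.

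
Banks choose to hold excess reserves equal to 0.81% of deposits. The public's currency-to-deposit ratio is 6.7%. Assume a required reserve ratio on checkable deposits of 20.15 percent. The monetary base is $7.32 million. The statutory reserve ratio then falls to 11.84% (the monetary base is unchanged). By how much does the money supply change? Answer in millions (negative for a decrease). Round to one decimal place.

Initially m₁ = (1 + 0.067) / (0.2015 + 0.0081 + 0.067) ≈ 3.8576, so M₁ = 3.8576 × 7.32 ≈ 28.2376 million.
After the change m₂ = (1 + 0.067) / (0.1184 + 0.0081 + 0.067) ≈ 5.5142, so M₂ = 5.5142 × 7.32 ≈ 40.3639 million.
ΔM = M₂ − M₁ = 40.3639 − 28.2376 = 12.1263 million.

$12.1 million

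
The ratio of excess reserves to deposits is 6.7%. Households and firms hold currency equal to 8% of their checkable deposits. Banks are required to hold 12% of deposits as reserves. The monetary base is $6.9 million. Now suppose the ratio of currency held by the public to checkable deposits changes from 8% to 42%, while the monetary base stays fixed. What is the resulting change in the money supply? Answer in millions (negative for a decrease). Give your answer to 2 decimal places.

-11.77 million

Initially m₁ = (1 + 0.08) / (0.12 + 0.067 + 0.08) ≈ 4.0449, so M₁ = 4.0449 × 6.9 ≈ 27.9098 million.
After the change m₂ = (1 + 0.42) / (0.12 + 0.067 + 0.42) ≈ 2.3394, so M₂ = 2.3394 × 6.9 ≈ 16.1419 million.
ΔM = M₂ − M₁ = 16.1419 − 27.9098 = -11.7679 million.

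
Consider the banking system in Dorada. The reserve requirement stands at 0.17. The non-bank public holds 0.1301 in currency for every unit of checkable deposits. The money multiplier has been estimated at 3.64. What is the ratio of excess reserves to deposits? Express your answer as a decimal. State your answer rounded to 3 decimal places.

0.010

Using m = 3.64. Since m = (1 + c)/(c + rr + e), the denominator satisfies c + rr + e = (1 + c)/m = (1 + 0.1301) / 3.64 ≈ 0.310467.
With c = 0.1301 and rr = 0.17, the ratio of excess reserves to deposits is 0.310467 − 0.1301 − 0.17 = 0.010367.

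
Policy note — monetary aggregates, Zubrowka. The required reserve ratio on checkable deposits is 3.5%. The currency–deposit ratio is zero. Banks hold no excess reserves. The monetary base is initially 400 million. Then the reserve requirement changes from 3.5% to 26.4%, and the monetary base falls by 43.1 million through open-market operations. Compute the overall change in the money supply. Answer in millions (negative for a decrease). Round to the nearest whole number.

-10077 million

Before: m₁ = 1 / (0.035) ≈ 28.5714, MB₁ = 400, so M₁ = 28.5714 × 400 = 11428.56 million.
After: m₂ = 1 / (0.264) ≈ 3.7879, MB₂ = 400 − 43.1 = 356.9, so M₂ = 3.7879 × 356.9 ≈ 1351.9015 million.
ΔM = M₂ − M₁ = 1351.9015 − 11428.56 = -10076.6585 million.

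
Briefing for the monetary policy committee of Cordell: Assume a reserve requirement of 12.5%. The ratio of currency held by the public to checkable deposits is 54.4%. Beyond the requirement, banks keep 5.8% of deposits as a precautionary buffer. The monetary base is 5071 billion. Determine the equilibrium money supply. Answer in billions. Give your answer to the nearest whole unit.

The money multiplier is m = (1 + c) / (rr + e + c) = (1 + 0.544) / (0.125 + 0.058 + 0.544) ≈ 2.12380.
So M = m × MB = 2.12380 × 5071 = 10769.7898 billion.

10770 billion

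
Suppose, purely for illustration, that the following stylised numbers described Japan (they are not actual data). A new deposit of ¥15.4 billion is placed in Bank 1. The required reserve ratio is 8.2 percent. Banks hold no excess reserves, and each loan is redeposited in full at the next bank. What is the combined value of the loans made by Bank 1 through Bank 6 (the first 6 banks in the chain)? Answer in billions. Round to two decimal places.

Bank i lends (1 − rr)^i of the original deposit: Bank 1 lends 15.4·0.9180 = 14.1372, Bank 2 lends 15.4·0.9180² ≈ 12.9779, and so on.
Summing a geometric series: total = 15.4·[0.9180·(1 − 0.9180^6) / (1 − 0.9180)] ≈ 69.2225 billion.

¥69.22 billion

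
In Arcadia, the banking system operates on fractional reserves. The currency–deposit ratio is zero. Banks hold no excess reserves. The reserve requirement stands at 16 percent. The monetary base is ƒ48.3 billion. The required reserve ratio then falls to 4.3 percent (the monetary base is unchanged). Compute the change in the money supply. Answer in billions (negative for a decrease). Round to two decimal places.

ƒ821.38 billion

Initially m₁ = 1 / (0.16) = 6.25, so M₁ = 6.25 × 48.3 = 301.875 billion.
After the change m₂ = 1 / (0.043) ≈ 23.25581, so M₂ = 23.25581 × 48.3 ≈ 1123.2556 billion.
ΔM = M₂ − M₁ = 1123.2556 − 301.875 = 821.3806 billion.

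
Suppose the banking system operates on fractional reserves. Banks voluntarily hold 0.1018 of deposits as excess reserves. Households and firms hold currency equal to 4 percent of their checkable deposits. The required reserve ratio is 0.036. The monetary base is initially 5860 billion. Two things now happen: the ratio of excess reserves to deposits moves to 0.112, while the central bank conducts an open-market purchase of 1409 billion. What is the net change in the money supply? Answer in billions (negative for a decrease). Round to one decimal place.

5934.8 billion

Before: m₁ = (1 + 0.04) / (0.036 + 0.1018 + 0.04) ≈ 5.849269, MB₁ = 5860, so M₁ = 5.849269 × 5860 ≈ 34276.7163 billion.
After: m₂ = (1 + 0.04) / (0.036 + 0.112 + 0.04) ≈ 5.531915, MB₂ = 5860 + 1409 = 7269, so M₂ = 5.531915 × 7269 ≈ 40211.4901 billion.
ΔM = M₂ − M₁ = 40211.4901 − 34276.7163 = 5934.7738 billion.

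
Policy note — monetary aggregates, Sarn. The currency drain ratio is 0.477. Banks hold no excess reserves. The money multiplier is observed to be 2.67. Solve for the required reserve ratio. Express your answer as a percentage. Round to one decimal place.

7.6%

Using m = 2.67. Since m = (1 + c)/(c + rr + e), the denominator satisfies c + rr + e = (1 + c)/m = (1 + 0.477) / 2.67 ≈ 0.553184.
With c = 0.477 and e = 0, the required reserve ratio is 0.553184 − 0.477 − 0 = 0.076184.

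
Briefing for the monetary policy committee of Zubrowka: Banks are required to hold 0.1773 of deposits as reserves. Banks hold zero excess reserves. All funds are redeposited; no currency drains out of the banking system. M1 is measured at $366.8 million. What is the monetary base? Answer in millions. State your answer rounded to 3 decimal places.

With no currency drain and no excess reserves, the money multiplier is m = 1/rr = 1/0.1773 ≈ 5.6401579.
The monetary base is MB = M / m = 366.8 / 5.6401579 ≈ 65.0336 million.

$65.034 million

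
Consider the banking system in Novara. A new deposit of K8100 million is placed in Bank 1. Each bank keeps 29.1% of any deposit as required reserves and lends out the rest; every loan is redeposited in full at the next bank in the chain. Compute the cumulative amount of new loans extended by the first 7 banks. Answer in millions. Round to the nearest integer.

Bank i lends (1 − rr)^i of the original deposit: Bank 1 lends 8100·0.7090 = 5742.9000, Bank 2 lends 8100·0.7090² = 4071.7161, and so on.
Summing a geometric series: total = 8100·[0.7090·(1 − 0.7090^7) / (1 − 0.7090)] ≈ 17957.7468 million.

K17958 million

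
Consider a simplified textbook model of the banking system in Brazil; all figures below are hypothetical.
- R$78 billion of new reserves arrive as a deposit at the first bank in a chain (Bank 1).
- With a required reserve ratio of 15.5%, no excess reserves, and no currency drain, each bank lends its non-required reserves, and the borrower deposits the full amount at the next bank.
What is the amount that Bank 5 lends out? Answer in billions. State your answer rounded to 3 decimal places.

R$33.603 billion

Each bank lends a fraction (1 − rr) = 0.8450 of the deposit it receives, so Bank 5 receives 78·0.8450^4 and lends 78·0.8450^5 ≈ 33.6030 billion.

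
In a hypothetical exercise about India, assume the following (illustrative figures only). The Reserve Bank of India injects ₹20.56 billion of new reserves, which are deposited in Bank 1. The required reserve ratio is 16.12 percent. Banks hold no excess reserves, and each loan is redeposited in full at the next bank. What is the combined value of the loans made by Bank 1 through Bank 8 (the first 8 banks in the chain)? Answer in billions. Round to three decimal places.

₹80.766 billion

Bank i lends (1 − rr)^i of the original deposit: Bank 1 lends 20.56·0.8388 ≈ 17.2457, Bank 2 lends 20.56·0.8388² ≈ 14.4657, and so on.
Summing a geometric series: total = 20.56·[0.8388·(1 − 0.8388^8) / (1 − 0.8388)] ≈ 80.7664 billion.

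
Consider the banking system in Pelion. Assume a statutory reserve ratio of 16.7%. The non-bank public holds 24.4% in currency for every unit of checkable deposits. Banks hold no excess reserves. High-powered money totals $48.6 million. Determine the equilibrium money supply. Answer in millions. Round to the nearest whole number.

The money multiplier is m = (1 + c) / (rr + c) = (1 + 0.244) / (0.167 + 0.244) ≈ 3.0268.
So M = m × MB = 3.0268 × 48.6 ≈ 147.1025 million.

$147 million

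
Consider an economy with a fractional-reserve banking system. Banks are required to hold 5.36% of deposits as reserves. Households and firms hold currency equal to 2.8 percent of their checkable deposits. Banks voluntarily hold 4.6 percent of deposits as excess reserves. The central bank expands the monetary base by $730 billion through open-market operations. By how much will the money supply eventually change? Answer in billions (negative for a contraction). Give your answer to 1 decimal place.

$5881.2 billion

The money multiplier is m = (1 + c) / (rr + e + c) = (1 + 0.028) / (0.0536 + 0.046 + 0.028) ≈ 8.05643.
The purchase adds 730 billion of base, so ΔM = m × ΔMB = 8.05643 × (+730) = 5881.1939 billion.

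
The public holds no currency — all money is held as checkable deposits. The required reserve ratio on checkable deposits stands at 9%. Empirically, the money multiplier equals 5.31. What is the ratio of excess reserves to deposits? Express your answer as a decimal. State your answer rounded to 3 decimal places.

0.098

Using m = 5.31. Since m = (1 + c)/(c + rr + e), the denominator satisfies c + rr + e = (1 + c)/m = (1 + 0) / 5.31 ≈ 0.188324.
With c = 0 and rr = 0.09, the ratio of excess reserves to deposits is 0.188324 − 0 − 0.09 = 0.098324.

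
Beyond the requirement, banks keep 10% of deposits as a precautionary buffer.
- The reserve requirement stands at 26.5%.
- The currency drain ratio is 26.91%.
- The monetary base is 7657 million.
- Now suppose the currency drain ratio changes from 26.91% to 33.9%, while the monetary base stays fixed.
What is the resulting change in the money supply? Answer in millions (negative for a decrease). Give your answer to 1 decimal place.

-761.3 million

Initially m₁ = (1 + 0.2691) / (0.265 + 0.1 + 0.2691) ≈ 2.001419, so M₁ = 2.001419 × 7657 ≈ 15324.8653 million.
After the change m₂ = (1 + 0.339) / (0.265 + 0.1 + 0.339) ≈ 1.901989, so M₂ = 1.901989 × 7657 ≈ 14563.5298 million.
ΔM = M₂ − M₁ = 14563.5298 − 15324.8653 = -761.3355 million.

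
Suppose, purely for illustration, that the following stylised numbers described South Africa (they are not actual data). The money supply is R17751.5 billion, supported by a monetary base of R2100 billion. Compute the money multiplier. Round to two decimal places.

The money multiplier is m = M / MB = 17751.5 / 2100 ≈ 8.45310.

8.45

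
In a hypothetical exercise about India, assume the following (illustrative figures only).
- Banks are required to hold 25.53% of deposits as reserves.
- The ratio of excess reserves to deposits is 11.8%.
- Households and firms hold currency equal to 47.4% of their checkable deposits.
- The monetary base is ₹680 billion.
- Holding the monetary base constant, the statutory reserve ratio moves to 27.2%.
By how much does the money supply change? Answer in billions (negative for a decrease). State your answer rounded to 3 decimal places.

-22.865 billion

Initially m₁ = (1 + 0.474) / (0.2553 + 0.118 + 0.474) ≈ 1.7396436, so M₁ = 1.7396436 × 680 ≈ 1182.9576 billion.
After the change m₂ = (1 + 0.474) / (0.272 + 0.118 + 0.474) ≈ 1.7060185, so M₂ = 1.7060185 × 680 ≈ 1160.0926 billion.
ΔM = M₂ − M₁ = 1160.0926 − 1182.9576 = -22.865 billion.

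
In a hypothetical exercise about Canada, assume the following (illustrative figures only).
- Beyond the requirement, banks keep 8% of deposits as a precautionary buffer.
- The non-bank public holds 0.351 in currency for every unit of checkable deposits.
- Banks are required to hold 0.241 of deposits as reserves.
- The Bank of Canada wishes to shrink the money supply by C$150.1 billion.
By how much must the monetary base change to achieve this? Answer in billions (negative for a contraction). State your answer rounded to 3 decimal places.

The money multiplier is m = (1 + c) / (rr + e + c) = (1 + 0.351) / (0.241 + 0.08 + 0.351) ≈ 2.0104167.
ΔMB = ΔM / m = (−150.1) / 2.0104167 ≈ -74.6611 billion.

-74.661 billion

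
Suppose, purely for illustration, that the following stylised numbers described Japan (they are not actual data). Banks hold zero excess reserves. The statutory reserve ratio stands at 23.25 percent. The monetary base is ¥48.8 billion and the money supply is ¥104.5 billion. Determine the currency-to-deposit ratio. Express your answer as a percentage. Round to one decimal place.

Using m = M/MB = 104.5/48.8 ≈ 2.141393. From m = (1 + c)/(c + rr + e), rearranging gives 1 + c = m·(c + rr + e), so c·(1 − m) = m·(rr + e) − 1.
Hence c = [m·(rr + e) − 1]/(1 − m) = [2.141393 × (0.2325 + 0) − 1] / (1 − 2.141393) ≈ 0.439924.

44.0%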